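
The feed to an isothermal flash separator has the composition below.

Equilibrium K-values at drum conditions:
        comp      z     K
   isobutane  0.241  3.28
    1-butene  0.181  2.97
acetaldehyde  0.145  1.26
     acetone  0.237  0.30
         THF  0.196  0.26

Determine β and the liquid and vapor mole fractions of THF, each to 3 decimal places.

β = 0.484, x_THF = 0.305, y_THF = 0.079

Let β = V/F and solve Σ zᵢ(Kᵢ−1)/(1+β(Kᵢ−1)) = 0.
g(0) = ΣzᵢKᵢ − 1 = 0.633 and g(1) = 1 − Σzᵢ/Kᵢ = -0.793, so a root lies in (0, 1).
Newton iteration, β⁰ = 0.5:
  β = 0.500: g = -0.0157, g' = -1.005 → β = 0.484
Converged at β = 0.484.
Compositions from xᵢ = zᵢ/(1+β(Kᵢ−1)), yᵢ = Kᵢxᵢ:
  isobutane: x = 0.115, y = 0.376
  1-butene: x = 0.093, y = 0.275
  acetaldehyde: x = 0.129, y = 0.162
  acetone: x = 0.359, y = 0.108
  THF: x = 0.305, y = 0.079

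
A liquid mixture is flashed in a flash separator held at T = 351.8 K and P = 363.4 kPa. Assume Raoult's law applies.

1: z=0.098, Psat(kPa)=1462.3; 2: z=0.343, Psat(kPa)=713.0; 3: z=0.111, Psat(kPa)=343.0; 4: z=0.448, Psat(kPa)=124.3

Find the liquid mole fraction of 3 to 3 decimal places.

Raoult's law: Kᵢ = Pᵢˢᵃᵗ/P = Pᵢˢᵃᵗ/363.4.
  K_1 = 1462.3/363.4 = 4.02394, K_2 = 713.0/363.4 = 1.96203, K_3 = 343.0/363.4 = 0.94386, K_4 = 124.3/363.4 = 0.34205
Newton iteration, ψ⁰ = 0.5:
  ψ = 0.500: g = -0.1049, g' = -0.718 → ψ = 0.354
  ψ = 0.354: g = -0.0012, g' = -0.716 → ψ = 0.352
Converged at ψ = 0.352.
Compositions from xᵢ = zᵢ/(1+ψ(Kᵢ−1)), yᵢ = Kᵢxᵢ:
  1: x = 0.047, y = 0.191
  2: x = 0.256, y = 0.503
  3: x = 0.113, y = 0.107
  4: x = 0.583, y = 0.199

x_3 = 0.113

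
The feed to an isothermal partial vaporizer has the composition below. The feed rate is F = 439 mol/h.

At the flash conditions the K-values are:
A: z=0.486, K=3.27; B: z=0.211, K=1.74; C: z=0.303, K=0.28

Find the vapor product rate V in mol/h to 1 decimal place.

V = 342.3 mol/h

Rachford–Rice: g(V/F) = Σ zᵢ(Kᵢ−1)/(1+V/F(Kᵢ−1)) = 0.
g(0) = ΣzᵢKᵢ − 1 = 1.041 and g(1) = 1 − Σzᵢ/Kᵢ = -0.352, so a root lies in (0, 1).
Iterate (Newton) starting at V/F = 0.5:
  V/F = 0.500: g = 0.2898, g' = -0.994 → V/F = 0.791
  V/F = 0.791: g = -0.0142, g' = -1.215 → V/F = 0.780
Converged at V/F = 0.780.
Then V = V/F·F = 0.7796·439 = 342.3 mol/h and L = F − V = 96.7 mol/h.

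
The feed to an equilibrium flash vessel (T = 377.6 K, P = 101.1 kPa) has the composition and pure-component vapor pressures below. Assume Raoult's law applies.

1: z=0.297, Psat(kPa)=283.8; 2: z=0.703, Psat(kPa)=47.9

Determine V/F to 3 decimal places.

Raoult's law: Kᵢ = Pᵢˢᵃᵗ/P = Pᵢˢᵃᵗ/101.1.
  K_1 = 283.8/101.1 = 2.80712, K_2 = 47.9/101.1 = 0.47379
Material balance + equilibrium reduce to Σ zᵢ(Kᵢ−1)/(1+V/F(Kᵢ−1)) = 0.
g(0) = ΣzᵢKᵢ − 1 = 0.167 and g(1) = 1 − Σzᵢ/Kᵢ = -0.590, so a root lies in (0, 1).
Binary case is linear: z₁(K₁−1)(1+V/F(K₂−1)) + z₂(K₂−1)(1+V/F(K₁−1)) = 0
⇒ V/F = [z₁(K₁−1)+z₂(K₂−1)] / [−(K₁−1)(K₂−1)] = 0.1668/0.9509 = 0.175

V/F = 0.175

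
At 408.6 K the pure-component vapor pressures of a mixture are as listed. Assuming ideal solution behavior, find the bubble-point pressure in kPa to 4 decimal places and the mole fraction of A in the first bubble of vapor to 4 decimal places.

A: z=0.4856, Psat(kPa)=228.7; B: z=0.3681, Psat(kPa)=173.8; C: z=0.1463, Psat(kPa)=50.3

At the bubble point ψ → 0, so ΣzᵢKᵢ = 1 with Kᵢ = Pᵢˢᵃᵗ/P ⇒ P = ΣzᵢPᵢˢᵃᵗ.
P = 0.4856·228.7 + 0.3681·173.8 + 0.1463·50.3 = 182.3914 kPa
yᵢ = zᵢPᵢˢᵃᵗ/P ⇒ y_A = 0.4856·228.7/182.3914 = 0.6089

Pbub = 182.3914 kPa, y_A = 0.6089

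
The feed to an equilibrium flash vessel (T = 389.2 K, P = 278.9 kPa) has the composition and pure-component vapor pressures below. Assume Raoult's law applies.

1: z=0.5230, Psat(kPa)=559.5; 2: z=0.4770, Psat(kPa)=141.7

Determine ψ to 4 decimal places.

ψ = 0.5890

Raoult's law: Kᵢ = Pᵢˢᵃᵗ/P = Pᵢˢᵃᵗ/278.9.
  K_1 = 559.5/278.9 = 2.006095, K_2 = 141.7/278.9 = 0.508067
Let ψ = V/F and solve Σ zᵢ(Kᵢ−1)/(1+ψ(Kᵢ−1)) = 0.
Check two-phase: ΣzᵢKᵢ = 1.2915 > 1 and Σzᵢ/Kᵢ = 1.1996 > 1, so g(0) = 0.2915 > 0 and g(1) = -0.1996 < 0.
Iterate (Newton) starting at ψ = 0.63:
  ψ = 0.6300: g = -0.01798, g' = -0.4407 → ψ = 0.5892
  ψ = 0.5892: g = -0.00007, g' = -0.4376 → ψ = 0.5890
Converged at ψ = 0.5890.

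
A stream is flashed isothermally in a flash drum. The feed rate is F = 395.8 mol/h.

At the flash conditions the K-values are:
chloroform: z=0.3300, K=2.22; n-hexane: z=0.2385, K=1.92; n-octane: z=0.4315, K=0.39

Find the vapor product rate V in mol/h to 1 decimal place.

Let ψ = V/F and solve Σ zᵢ(Kᵢ−1)/(1+ψ(Kᵢ−1)) = 0.
g(0) = ΣzᵢKᵢ − 1 = 0.3588 and g(1) = 1 − Σzᵢ/Kᵢ = -0.3793, so a root lies in (0, 1).
Newton–Raphson from ψ = 0.41:
  ψ = 0.4100: g = 0.07669, g' = -0.6102 → ψ = 0.5357
  ψ = 0.5357: g = -0.00051, g' = -0.6245 → ψ = 0.5349
Converged at ψ = 0.5349.
Then V = ψ·F = 0.5349·395.8 = 211.7 mol/h and L = F − V = 184.1 mol/h.

V = 211.7 mol/h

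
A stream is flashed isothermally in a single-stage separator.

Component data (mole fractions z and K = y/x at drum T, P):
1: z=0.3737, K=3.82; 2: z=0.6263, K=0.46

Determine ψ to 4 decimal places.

Rachford–Rice: g(ψ) = Σ zᵢ(Kᵢ−1)/(1+ψ(Kᵢ−1)) = 0.
Feasibility: ΣzᵢKᵢ = 1.7156, Σzᵢ/Kᵢ = 1.4593 — both > 1, two phases present.
Newton iteration, ψ⁰ = 0.5:
  ψ = 0.5000: g = -0.02601, g' = -0.8544 → ψ = 0.4696
  ψ = 0.4696: g = 0.00035, g' = -0.8779 → ψ = 0.4699
Converged at ψ = 0.4699.

ψ = 0.4699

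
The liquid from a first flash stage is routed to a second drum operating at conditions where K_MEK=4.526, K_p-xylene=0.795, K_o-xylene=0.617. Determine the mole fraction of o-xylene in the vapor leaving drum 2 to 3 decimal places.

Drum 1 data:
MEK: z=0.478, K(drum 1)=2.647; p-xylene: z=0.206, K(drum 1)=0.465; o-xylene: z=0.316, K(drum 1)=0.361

Drum 1:
Newton–Raphson from ψ₁ = 0.5:
  ψ₁ = 0.500: g = -0.0155, g' = -0.778 → ψ₁ = 0.480
Converged at ψ₁ = 0.480.
Drum-1 compositions:
  MEK: x = 0.267, y = 0.707
  p-xylene: x = 0.277, y = 0.129
  o-xylene: x = 0.456, y = 0.165
Drum-2 feed = drum-1 liquid: z₂ = (0.2669, 0.2772, 0.4559).
Drum 2:
Rachford–Rice: g(ψ₂) = Σ zᵢ(Kᵢ−1)/(1+ψ₂(Kᵢ−1)) = 0.
Feasibility: ΣzᵢKᵢ = 1.710, Σzᵢ/Kᵢ = 1.147 — both > 1, two phases present.
Newton iteration, ψ₂⁰ = 0.4:
  ψ₂ = 0.400: g = 0.1224, g' = -0.678 → ψ₂ = 0.580
  ψ₂ = 0.580: g = 0.0199, g' = -0.483 → ψ₂ = 0.622
  ψ₂ = 0.622: g = 0.0006, g' = -0.456 → ψ₂ = 0.623
Converged at ψ₂ = 0.623.
  MEK: x = 0.084, y = 0.378
  p-xylene: x = 0.318, y = 0.253
  o-xylene: x = 0.599, y = 0.369

y_o-xylene (drum 2) = 0.369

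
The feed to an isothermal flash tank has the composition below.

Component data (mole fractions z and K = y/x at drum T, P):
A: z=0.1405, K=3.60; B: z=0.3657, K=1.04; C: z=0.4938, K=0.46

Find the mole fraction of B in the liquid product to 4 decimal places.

x_B = 0.3638

Material balance + equilibrium reduce to Σ zᵢ(Kᵢ−1)/(1+V/F(Kᵢ−1)) = 0.
Feasibility: ΣzᵢKᵢ = 1.1133, Σzᵢ/Kᵢ = 1.4641 — both > 1, two phases present.
Newton–Raphson from V/F = 0.5:
  V/F = 0.5000: g = -0.19211, g' = -0.4503 → V/F = 0.0734
  V/F = 0.0734: g = 0.04370, g' = -0.8265 → V/F = 0.1263
  V/F = 0.1263: g = 0.00341, g' = -0.7047 → V/F = 0.1311
Converged at V/F = 0.1311.
Compositions from xᵢ = zᵢ/(1+V/F(Kᵢ−1)), yᵢ = Kᵢxᵢ:
  A: x = 0.1048, y = 0.3772
  B: x = 0.3638, y = 0.3783
  C: x = 0.5314, y = 0.2445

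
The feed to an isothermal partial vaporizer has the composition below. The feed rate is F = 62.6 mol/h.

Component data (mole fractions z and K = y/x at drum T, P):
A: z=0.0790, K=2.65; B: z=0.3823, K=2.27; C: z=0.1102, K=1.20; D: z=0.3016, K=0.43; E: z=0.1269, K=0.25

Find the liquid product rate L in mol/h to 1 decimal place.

L = 31.7 mol/h

Rachford–Rice: g(ψ) = Σ zᵢ(Kᵢ−1)/(1+ψ(Kᵢ−1)) = 0.
g(0) = ΣzᵢKᵢ − 1 = 0.3708 and g(1) = 1 − Σzᵢ/Kᵢ = -0.4991, so a root lies in (0, 1).
Iterate (Newton) starting at ψ = 0.5:
  ψ = 0.5000: g = -0.00430, g' = -0.6733 → ψ = 0.4936
Converged at ψ = 0.4936.
Then V = ψ·F = 0.4936·62.6 = 30.9 mol/h and L = F − V = 31.7 mol/h.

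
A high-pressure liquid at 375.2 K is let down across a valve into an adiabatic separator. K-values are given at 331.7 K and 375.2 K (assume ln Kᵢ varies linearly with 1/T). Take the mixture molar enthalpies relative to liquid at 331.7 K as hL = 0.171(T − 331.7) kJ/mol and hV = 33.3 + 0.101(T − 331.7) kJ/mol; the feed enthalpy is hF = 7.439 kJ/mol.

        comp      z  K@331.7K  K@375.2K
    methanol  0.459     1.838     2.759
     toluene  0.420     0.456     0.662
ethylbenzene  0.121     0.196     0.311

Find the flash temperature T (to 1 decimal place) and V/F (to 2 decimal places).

T = 336.4 K, V/F = 0.20

Adiabatic flash: solve Rachford–Rice at each trial T, then check hF = ψ·hV(T) + (1−ψ)·hL(T).
  T = 331.7 K: K = (1.838, 0.456, 0.196), RR gives ψ = 0.115, H_out = 3.824 kJ/mol
  T = 375.2 K: K = (2.759, 0.662, 0.311), RR gives ψ = 0.725, H_out = 29.385 kJ/mol
  T = 353.4 K: K = (2.279, 0.556, 0.250), RR gives ψ = 0.454, H_out = 18.141 kJ/mol
  T = 342.5 K: K = (2.053, 0.505, 0.222), RR gives ψ = 0.300, H_out = 11.616 kJ/mol
  T = 337.1 K: K = (1.944, 0.480, 0.209), RR gives ψ = 0.213, H_out = 7.943 kJ/mol
  T = 334.4 K: K = (1.891, 0.468, 0.202), RR gives ψ = 0.166, H_out = 5.949 kJ/mol
  T = 335.8 K: K = (1.918, 0.474, 0.206), RR gives ψ = 0.191, H_out = 6.998 kJ/mol
Linear interpolation between T = 335.8 (H_out = 6.998) and T = 337.1 (H_out = 7.943) on hF = 7.439 gives T ≈ 336.4 K, at which ψ = 0.20.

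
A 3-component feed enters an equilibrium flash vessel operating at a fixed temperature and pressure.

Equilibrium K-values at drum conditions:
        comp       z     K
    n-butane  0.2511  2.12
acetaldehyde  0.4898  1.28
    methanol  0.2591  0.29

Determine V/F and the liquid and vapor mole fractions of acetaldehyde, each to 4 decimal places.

V/F = 0.5319, x_acetaldehyde = 0.4263, y_acetaldehyde = 0.5457

Rachford–Rice: g(V/F) = Σ zᵢ(Kᵢ−1)/(1+V/F(Kᵢ−1)) = 0.
Check two-phase: ΣzᵢKᵢ = 1.2344 > 1 and Σzᵢ/Kᵢ = 1.3945 > 1, so g(0) = 0.2344 > 0 and g(1) = -0.3945 < 0.
Newton–Raphson from V/F = 0.68:
  V/F = 0.6800: g = -0.08083, g' = -0.6169 → V/F = 0.5490
  V/F = 0.5490: g = -0.00843, g' = -0.5004 → V/F = 0.5321
  V/F = 0.5321: g = -0.00009, g' = -0.4901 → V/F = 0.5319
Converged at V/F = 0.5319.
Compositions from xᵢ = zᵢ/(1+V/F(Kᵢ−1)), yᵢ = Kᵢxᵢ:
  n-butane: x = 0.1574, y = 0.3336
  acetaldehyde: x = 0.4263, y = 0.5457
  methanol: x = 0.4163, y = 0.1207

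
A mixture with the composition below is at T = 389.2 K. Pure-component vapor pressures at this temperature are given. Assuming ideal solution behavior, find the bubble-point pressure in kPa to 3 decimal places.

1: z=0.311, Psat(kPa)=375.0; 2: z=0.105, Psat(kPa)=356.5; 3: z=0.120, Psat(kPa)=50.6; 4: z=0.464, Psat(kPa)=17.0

At the bubble point ψ → 0, so ΣzᵢKᵢ = 1 with Kᵢ = Pᵢˢᵃᵗ/P ⇒ P = ΣzᵢPᵢˢᵃᵗ.
P = 0.311·375.0 + 0.105·356.5 + 0.120·50.6 + 0.464·17.0 = 168.017 kPa

Pbub = 168.017 kPa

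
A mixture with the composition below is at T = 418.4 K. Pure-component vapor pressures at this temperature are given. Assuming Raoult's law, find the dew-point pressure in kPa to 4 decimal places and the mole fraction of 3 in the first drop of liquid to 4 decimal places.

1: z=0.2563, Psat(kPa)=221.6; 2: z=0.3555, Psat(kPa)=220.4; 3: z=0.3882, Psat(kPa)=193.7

Pdew = 209.4813 kPa, x_3 = 0.4198

At the dew point ψ → 1, so Σzᵢ/Kᵢ = 1 with Kᵢ = Pᵢˢᵃᵗ/P ⇒ 1/P = Σzᵢ/Pᵢˢᵃᵗ.
1/P = 0.2563/221.6 + 0.3555/220.4 + 0.3882/193.7 = 0.0047737 ⇒ P = 209.4813 kPa
xᵢ = zᵢP/Pᵢˢᵃᵗ ⇒ x_3 = 0.3882·209.4813/193.7 = 0.4198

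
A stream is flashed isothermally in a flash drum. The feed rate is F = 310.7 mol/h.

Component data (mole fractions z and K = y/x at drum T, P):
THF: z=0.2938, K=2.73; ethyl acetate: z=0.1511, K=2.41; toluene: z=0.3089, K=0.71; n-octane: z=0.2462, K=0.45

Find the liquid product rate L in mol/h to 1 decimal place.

L = 90.4 mol/h

Rachford–Rice: g(β) = Σ zᵢ(Kᵢ−1)/(1+β(Kᵢ−1)) = 0.
Check two-phase: ΣzᵢKᵢ = 1.4963 > 1 and Σzᵢ/Kᵢ = 1.1525 > 1, so g(0) = 0.4963 > 0 and g(1) = -0.1525 < 0.
Newton iteration, β⁰ = 0.53:
  β = 0.5300: g = 0.09011, g' = -0.5223 → β = 0.7025
  β = 0.7025: g = 0.00329, g' = -0.4938 → β = 0.7092
Converged at β = 0.7092.
Then V = β·F = 0.7092·310.7 = 220.3 mol/h and L = F − V = 90.4 mol/h.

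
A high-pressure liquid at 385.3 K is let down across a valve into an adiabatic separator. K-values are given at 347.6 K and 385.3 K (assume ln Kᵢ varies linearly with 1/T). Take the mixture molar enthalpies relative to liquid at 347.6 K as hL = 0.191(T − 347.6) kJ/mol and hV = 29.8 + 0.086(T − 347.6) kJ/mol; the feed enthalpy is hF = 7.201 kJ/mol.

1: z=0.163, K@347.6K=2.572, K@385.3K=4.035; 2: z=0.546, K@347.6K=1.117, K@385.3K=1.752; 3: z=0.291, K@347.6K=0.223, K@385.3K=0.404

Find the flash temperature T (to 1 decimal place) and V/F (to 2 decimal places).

Adiabatic flash: solve Rachford–Rice at each trial T, then check hF = ψ·hV(T) + (1−ψ)·hL(T).
  T = 347.6 K: K = (2.572, 1.117, 0.223), RR gives ψ = 0.179, H_out = 5.328 kJ/mol
  T = 385.3 K: K = (4.035, 1.752, 0.404), RR gives ψ = 0.905, H_out = 30.581 kJ/mol
  T = 366.5 K: K = (3.261, 1.416, 0.305), RR gives ψ = 0.586, H_out = 19.908 kJ/mol
  T = 357.1 K: K = (2.907, 1.262, 0.262), RR gives ψ = 0.403, H_out = 13.408 kJ/mol
  T = 352.4 K: K = (2.738, 1.189, 0.242), RR gives ψ = 0.297, H_out = 9.626 kJ/mol
  T = 350.0 K: K = (2.654, 1.153, 0.232), RR gives ψ = 0.239, H_out = 7.534 kJ/mol
Linear interpolation between T = 347.6 (H_out = 5.328) and T = 350.0 (H_out = 7.534) on hF = 7.201 gives T ≈ 349.6 K, at which ψ = 0.23.

T = 349.6 K, V/F = 0.23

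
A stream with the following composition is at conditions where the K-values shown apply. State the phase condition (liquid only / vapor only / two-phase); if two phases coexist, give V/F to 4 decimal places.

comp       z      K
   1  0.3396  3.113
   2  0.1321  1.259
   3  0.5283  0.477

two-phase, V/F = 0.5081

ΣzᵢKᵢ = 1.4755; Σzᵢ/Kᵢ = 1.3216.
Both exceed 1, so a two-phase solution exists.
Material balance + equilibrium reduce to Σ zᵢ(Kᵢ−1)/(1+ψ(Kᵢ−1)) = 0.
Newton–Raphson from ψ = 0.46:
  ψ = 0.4600: g = 0.03063, g' = -0.6475 → ψ = 0.5073
  ψ = 0.5073: g = 0.00049, g' = -0.6278 → ψ = 0.5081
Converged at ψ = 0.5081.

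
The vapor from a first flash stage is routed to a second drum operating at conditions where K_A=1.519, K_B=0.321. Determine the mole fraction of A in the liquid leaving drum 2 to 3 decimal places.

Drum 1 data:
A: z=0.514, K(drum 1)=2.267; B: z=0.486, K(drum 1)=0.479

x_A (drum 2) = 0.567

Drum 1:
Material balance + equilibrium reduce to Σ zᵢ(Kᵢ−1)/(1+ψ₁(Kᵢ−1)) = 0.
Feasibility: ΣzᵢKᵢ = 1.398, Σzᵢ/Kᵢ = 1.241 — both > 1, two phases present.
Iterate (Newton) starting at ψ₁ = 0.5:
  ψ₁ = 0.500: g = 0.0563, g' = -0.550 → ψ₁ = 0.602
  ψ₁ = 0.602: g = 0.0004, g' = -0.546 → ψ₁ = 0.603
Converged at ψ₁ = 0.603.
Drum-1 compositions:
  A: x = 0.291, y = 0.661
  B: x = 0.709, y = 0.339
Drum-2 feed = drum-1 vapor: z₂ = (0.6606, 0.3394).
Drum 2:
Rachford–Rice: g(ψ₂) = Σ zᵢ(Kᵢ−1)/(1+ψ₂(Kᵢ−1)) = 0.
Check two-phase: ΣzᵢKᵢ = 1.112 > 1 and Σzᵢ/Kᵢ = 1.492 > 1, so g(0) = 0.112 > 0 and g(1) = -0.492 < 0.
Newton iteration, ψ₂⁰ = 0.5:
  ψ₂ = 0.500: g = -0.0767, g' = -0.471 → ψ₂ = 0.337
  ψ₂ = 0.337: g = -0.0071, g' = -0.392 → ψ₂ = 0.319
Converged at ψ₂ = 0.319.
  A: x = 0.567, y = 0.861
  B: x = 0.433, y = 0.139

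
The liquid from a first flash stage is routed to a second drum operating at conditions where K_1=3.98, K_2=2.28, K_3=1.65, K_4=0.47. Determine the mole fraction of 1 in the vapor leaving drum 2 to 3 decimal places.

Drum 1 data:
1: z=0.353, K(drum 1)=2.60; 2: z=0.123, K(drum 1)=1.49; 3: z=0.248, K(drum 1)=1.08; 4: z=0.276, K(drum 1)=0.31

Drum 1:
Rachford–Rice: g(ψ₁) = Σ zᵢ(Kᵢ−1)/(1+ψ₁(Kᵢ−1)) = 0.
Check two-phase: ΣzᵢKᵢ = 1.454 > 1 and Σzᵢ/Kᵢ = 1.338 > 1, so g(0) = 0.454 > 0 and g(1) = -0.338 < 0.
Newton–Raphson from ψ₁ = 0.5:
  ψ₁ = 0.500: g = 0.0905, g' = -0.606 → ψ₁ = 0.649
  ψ₁ = 0.649: g = -0.0035, g' = -0.667 → ψ₁ = 0.644
Converged at ψ₁ = 0.644.
Drum-1 compositions:
  1: x = 0.174, y = 0.452
  2: x = 0.093, y = 0.139
  3: x = 0.236, y = 0.255
  4: x = 0.497, y = 0.154
Drum-2 feed = drum-1 liquid: z₂ = (0.1738, 0.0935, 0.2358, 0.4968).
Drum 2:
Let ψ₂ = V/F and solve Σ zᵢ(Kᵢ−1)/(1+ψ₂(Kᵢ−1)) = 0.
Check two-phase: ΣzᵢKᵢ = 1.528 > 1 and Σzᵢ/Kᵢ = 1.285 > 1, so g(0) = 0.528 > 0 and g(1) = -0.285 < 0.
Iterate (Newton) starting at ψ₂ = 0.5:
  ψ₂ = 0.500: g = 0.0385, g' = -0.621 → ψ₂ = 0.562
  ψ₂ = 0.562: g = 0.0006, g' = -0.604 → ψ₂ = 0.563
Converged at ψ₂ = 0.563.
  1: x = 0.065, y = 0.258
  2: x = 0.054, y = 0.124
  3: x = 0.173, y = 0.285
  4: x = 0.708, y = 0.333

y_1 (drum 2) = 0.258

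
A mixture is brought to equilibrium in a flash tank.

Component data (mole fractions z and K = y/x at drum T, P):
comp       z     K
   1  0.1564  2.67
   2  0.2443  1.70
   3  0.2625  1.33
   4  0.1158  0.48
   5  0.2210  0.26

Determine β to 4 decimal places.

Rachford–Rice: g(β) = Σ zᵢ(Kᵢ−1)/(1+β(Kᵢ−1)) = 0.
Check two-phase: ΣzᵢKᵢ = 1.2951 > 1 and Σzᵢ/Kᵢ = 1.4909 > 1, so g(0) = 0.2951 > 0 and g(1) = -0.4909 < 0.
Newton iteration, β⁰ = 0.5:
  β = 0.5000: g = 0.00241, g' = -0.5784 → β = 0.5042
Converged at β = 0.5042.

β = 0.5042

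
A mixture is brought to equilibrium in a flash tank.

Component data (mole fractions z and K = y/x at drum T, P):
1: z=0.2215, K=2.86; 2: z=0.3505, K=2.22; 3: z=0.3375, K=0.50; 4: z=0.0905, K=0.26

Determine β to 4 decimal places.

β = 0.7155

Material balance + equilibrium reduce to Σ zᵢ(Kᵢ−1)/(1+β(Kᵢ−1)) = 0.
Check two-phase: ΣzᵢKᵢ = 1.6039 > 1 and Σzᵢ/Kᵢ = 1.2584 > 1, so g(0) = 0.6039 > 0 and g(1) = -0.2584 < 0.
Iterate (Newton) starting at β = 0.52:
  β = 0.5200: g = 0.13416, g' = -0.6783 → β = 0.7178
  β = 0.7178: g = -0.00165, g' = -0.7196 → β = 0.7155
Converged at β = 0.7155.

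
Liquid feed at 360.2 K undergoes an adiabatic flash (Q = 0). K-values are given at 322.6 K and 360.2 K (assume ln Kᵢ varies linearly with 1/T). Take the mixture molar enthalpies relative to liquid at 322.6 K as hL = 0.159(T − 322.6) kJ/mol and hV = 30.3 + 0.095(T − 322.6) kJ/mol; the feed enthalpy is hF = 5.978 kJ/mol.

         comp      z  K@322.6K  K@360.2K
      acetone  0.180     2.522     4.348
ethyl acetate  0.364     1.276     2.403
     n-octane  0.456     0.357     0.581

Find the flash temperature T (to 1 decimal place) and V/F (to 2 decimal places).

Adiabatic flash: solve Rachford–Rice at each trial T, then check hF = ψ·hV(T) + (1−ψ)·hL(T).
  T = 322.6 K: K = (2.522, 1.276, 0.357), RR gives ψ = 0.141, H_out = 4.262 kJ/mol
  T = 360.2 K: K = (4.348, 2.403, 0.581), RR gives ψ = 1.000, H_out = 33.872 kJ/mol
  T = 341.4 K: K = (3.361, 1.782, 0.462), RR gives ψ = 0.612, H_out = 20.804 kJ/mol
  T = 332.0 K: K = (2.924, 1.515, 0.407), RR gives ψ = 0.394, H_out = 13.211 kJ/mol
  T = 327.3 K: K = (2.718, 1.392, 0.382), RR gives ψ = 0.274, H_out = 8.952 kJ/mol
  T = 325.0 K: K = (2.621, 1.334, 0.370), RR gives ψ = 0.210, H_out = 6.716 kJ/mol
Linear interpolation between T = 322.6 (H_out = 4.262) and T = 325.0 (H_out = 6.716) on hF = 5.978 gives T ≈ 324.3 K, at which ψ = 0.19.

T = 324.3 K, V/F = 0.19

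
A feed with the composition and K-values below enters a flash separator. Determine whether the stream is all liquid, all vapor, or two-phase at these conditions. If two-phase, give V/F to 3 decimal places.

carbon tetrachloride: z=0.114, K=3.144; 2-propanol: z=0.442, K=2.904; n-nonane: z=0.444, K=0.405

two-phase, V/F = 0.707

ΣzᵢKᵢ = 1.822; Σzᵢ/Kᵢ = 1.285.
Both exceed 1, so a two-phase solution exists.
Iterate (Newton) starting at ψ = 0.5:
  ψ = 0.500: g = 0.1730, g' = -0.861 → ψ = 0.701
  ψ = 0.701: g = 0.0049, g' = -0.840 → ψ = 0.707
Converged at ψ = 0.707.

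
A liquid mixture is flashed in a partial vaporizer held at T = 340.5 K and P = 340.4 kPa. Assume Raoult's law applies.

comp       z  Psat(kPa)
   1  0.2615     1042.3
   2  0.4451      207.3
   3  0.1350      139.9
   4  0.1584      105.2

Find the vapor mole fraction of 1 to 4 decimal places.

y_1 = 0.5924

Raoult's law: Kᵢ = Pᵢˢᵃᵗ/P = Pᵢˢᵃᵗ/340.4.
  K_1 = 1042.3/340.4 = 3.061986, K_2 = 207.3/340.4 = 0.608989, K_3 = 139.9/340.4 = 0.410987, K_4 = 105.2/340.4 = 0.309048
Rachford–Rice: g(ψ) = Σ zᵢ(Kᵢ−1)/(1+ψ(Kᵢ−1)) = 0.
Check two-phase: ΣzᵢKᵢ = 1.1762 > 1 and Σzᵢ/Kᵢ = 1.6573 > 1, so g(0) = 0.1762 > 0 and g(1) = -0.6573 < 0.
Iterate (Newton) starting at ψ = 0.5:
  ψ = 0.5000: g = -0.23077, g' = -0.6453 → ψ = 0.1424
  ψ = 0.1424: g = 0.02434, g' = -0.8896 → ψ = 0.1698
  ψ = 0.1698: g = 0.00065, g' = -0.8430 → ψ = 0.1705
Converged at ψ = 0.1705.
Compositions from xᵢ = zᵢ/(1+ψ(Kᵢ−1)), yᵢ = Kᵢxᵢ:
  1: x = 0.1935, y = 0.5924
  2: x = 0.4769, y = 0.2904
  3: x = 0.1501, y = 0.0617
  4: x = 0.1796, y = 0.0555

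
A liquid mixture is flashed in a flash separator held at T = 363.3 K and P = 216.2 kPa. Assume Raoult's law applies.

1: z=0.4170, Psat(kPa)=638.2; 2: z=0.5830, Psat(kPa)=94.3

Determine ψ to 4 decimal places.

ψ = 0.4409

Raoult's law: Kᵢ = Pᵢˢᵃᵗ/P = Pᵢˢᵃᵗ/216.2.
  K_1 = 638.2/216.2 = 2.951896, K_2 = 94.3/216.2 = 0.436170
Let ψ = V/F and solve Σ zᵢ(Kᵢ−1)/(1+ψ(Kᵢ−1)) = 0.
Feasibility: ΣzᵢKᵢ = 1.4852, Σzᵢ/Kᵢ = 1.4779 — both > 1, two phases present.
Newton–Raphson from ψ = 0.5:
  ψ = 0.5000: g = -0.04584, g' = -0.7663 → ψ = 0.4402
  ψ = 0.4402: g = 0.00056, g' = -0.7875 → ψ = 0.4409
Converged at ψ = 0.4409.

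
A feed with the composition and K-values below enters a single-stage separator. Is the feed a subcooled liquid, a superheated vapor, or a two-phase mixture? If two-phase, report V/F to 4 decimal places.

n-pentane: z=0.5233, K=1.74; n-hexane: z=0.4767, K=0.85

superheated vapor

ΣzᵢKᵢ = 1.3157; Σzᵢ/Kᵢ = 0.8616.
Since Σzᵢ/Kᵢ < 1 the mixture is above its dew point — single vapor phase.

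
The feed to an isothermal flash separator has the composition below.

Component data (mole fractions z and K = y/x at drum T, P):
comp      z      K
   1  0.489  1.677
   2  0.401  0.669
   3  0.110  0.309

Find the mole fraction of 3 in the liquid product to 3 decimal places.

x_3 = 0.153

Rachford–Rice: g(ψ) = Σ zᵢ(Kᵢ−1)/(1+ψ(Kᵢ−1)) = 0.
Check two-phase: ΣzᵢKᵢ = 1.122 > 1 and Σzᵢ/Kᵢ = 1.247 > 1, so g(0) = 0.122 > 0 and g(1) = -0.247 < 0.
Iterate (Newton) starting at ψ = 0.41:
  ψ = 0.410: g = -0.0005, g' = -0.298 → ψ = 0.408
Converged at ψ = 0.408.
Compositions from xᵢ = zᵢ/(1+ψ(Kᵢ−1)), yᵢ = Kᵢxᵢ:
  1: x = 0.383, y = 0.642
  2: x = 0.464, y = 0.310
  3: x = 0.153, y = 0.047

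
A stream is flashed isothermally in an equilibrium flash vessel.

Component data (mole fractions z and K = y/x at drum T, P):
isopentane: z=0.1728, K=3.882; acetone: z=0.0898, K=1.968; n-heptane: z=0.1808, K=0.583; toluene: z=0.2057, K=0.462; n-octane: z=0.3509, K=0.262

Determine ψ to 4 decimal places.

ψ = 0.0926

Rachford–Rice: g(ψ) = Σ zᵢ(Kᵢ−1)/(1+ψ(Kᵢ−1)) = 0.
Check two-phase: ΣzᵢKᵢ = 1.1399 > 1 and Σzᵢ/Kᵢ = 2.1848 > 1, so g(0) = 0.1399 > 0 and g(1) = -1.1848 < 0.
Newton–Raphson from ψ = 0.66:
  ψ = 0.6600: g = -0.55586, g' = -1.1312 → ψ = 0.1686
  ψ = 0.1686: g = -0.08868, g' = -1.0699 → ψ = 0.0857
  ψ = 0.0857: g = 0.00897, g' = -1.3117 → ψ = 0.0926
Converged at ψ = 0.0926.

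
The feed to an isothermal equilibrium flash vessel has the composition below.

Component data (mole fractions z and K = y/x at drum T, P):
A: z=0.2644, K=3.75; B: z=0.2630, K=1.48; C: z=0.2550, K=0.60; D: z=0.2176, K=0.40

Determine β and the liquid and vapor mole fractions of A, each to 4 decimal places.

β = 0.6590, x_A = 0.0940, y_A = 0.3526

Iterate (Newton) starting at β = 0.5:
  β = 0.5000: g = 0.09394, g' = -0.6175 → β = 0.6521
  β = 0.6521: g = 0.00396, g' = -0.5775 → β = 0.6590
Converged at β = 0.6590.
Compositions from xᵢ = zᵢ/(1+β(Kᵢ−1)), yᵢ = Kᵢxᵢ:
  A: x = 0.0940, y = 0.3526
  B: x = 0.1998, y = 0.2957
  C: x = 0.3463, y = 0.2078
  D: x = 0.3599, y = 0.1440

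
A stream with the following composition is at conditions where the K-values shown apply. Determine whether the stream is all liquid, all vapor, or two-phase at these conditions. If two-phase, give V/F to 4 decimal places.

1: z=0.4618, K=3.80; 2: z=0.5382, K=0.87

ΣzᵢKᵢ = 2.2231; Σzᵢ/Kᵢ = 0.7401.
Since Σzᵢ/Kᵢ < 1 the mixture is above its dew point — single vapor phase.

all vapor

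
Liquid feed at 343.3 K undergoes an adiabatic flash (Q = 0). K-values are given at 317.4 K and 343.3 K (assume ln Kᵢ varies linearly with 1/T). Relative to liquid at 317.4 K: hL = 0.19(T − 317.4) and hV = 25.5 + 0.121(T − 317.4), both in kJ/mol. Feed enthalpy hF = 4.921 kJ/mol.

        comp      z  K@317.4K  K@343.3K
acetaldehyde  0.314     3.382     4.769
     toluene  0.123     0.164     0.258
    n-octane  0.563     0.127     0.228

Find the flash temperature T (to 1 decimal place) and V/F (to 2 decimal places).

Adiabatic flash: solve Rachford–Rice at each trial T, then check hF = ψ·hV(T) + (1−ψ)·hL(T).
  T = 317.4 K: K = (3.382, 0.164, 0.127), RR gives ψ = 0.074, H_out = 1.898 kJ/mol
  T = 343.3 K: K = (4.769, 0.258, 0.228), RR gives ψ = 0.228, H_out = 10.317 kJ/mol
  T = 330.4 K: K = (4.046, 0.208, 0.172), RR gives ψ = 0.157, H_out = 6.334 kJ/mol
  T = 323.9 K: K = (3.706, 0.185, 0.148), RR gives ψ = 0.118, H_out = 4.192 kJ/mol
  T = 327.1 K: K = (3.871, 0.196, 0.160), RR gives ψ = 0.138, H_out = 5.262 kJ/mol
  T = 325.5 K: K = (3.788, 0.190, 0.154), RR gives ψ = 0.128, H_out = 4.731 kJ/mol
Linear interpolation between T = 325.5 (H_out = 4.731) and T = 327.1 (H_out = 5.262) on hF = 4.921 gives T ≈ 326.1 K, at which ψ = 0.13.

T = 326.1 K, V/F = 0.13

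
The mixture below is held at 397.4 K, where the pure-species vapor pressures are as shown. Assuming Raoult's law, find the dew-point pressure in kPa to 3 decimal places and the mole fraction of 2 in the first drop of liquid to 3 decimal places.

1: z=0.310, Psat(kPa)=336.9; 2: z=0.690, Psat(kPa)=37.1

Pdew = 51.233 kPa, x_2 = 0.953

At the dew point ψ → 1, so Σzᵢ/Kᵢ = 1 with Kᵢ = Pᵢˢᵃᵗ/P ⇒ 1/P = Σzᵢ/Pᵢˢᵃᵗ.
1/P = 0.310/336.9 + 0.690/37.1 = 0.019519 ⇒ P = 51.233 kPa
xᵢ = zᵢP/Pᵢˢᵃᵗ ⇒ x_2 = 0.690·51.233/37.1 = 0.953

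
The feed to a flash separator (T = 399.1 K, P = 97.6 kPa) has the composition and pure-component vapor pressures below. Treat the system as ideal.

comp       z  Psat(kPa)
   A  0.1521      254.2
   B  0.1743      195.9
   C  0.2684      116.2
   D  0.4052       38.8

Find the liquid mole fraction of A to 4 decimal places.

x_A = 0.0927

Raoult's law: Kᵢ = Pᵢˢᵃᵗ/P = Pᵢˢᵃᵗ/97.6.
  K_A = 254.2/97.6 = 2.604508, K_B = 195.9/97.6 = 2.007172, K_C = 116.2/97.6 = 1.190574, K_D = 38.8/97.6 = 0.397541
Rachford–Rice: g(V/F) = Σ zᵢ(Kᵢ−1)/(1+V/F(Kᵢ−1)) = 0.
g(0) = ΣzᵢKᵢ − 1 = 0.2266 and g(1) = 1 − Σzᵢ/Kᵢ = -0.3899, so a root lies in (0, 1).
Newton iteration, V/F⁰ = 0.5:
  V/F = 0.5000: g = -0.05049, g' = -0.5081 → V/F = 0.4006
  V/F = 0.4006: g = -0.00063, g' = -0.4988 → V/F = 0.3994
Converged at V/F = 0.3994.
Compositions from xᵢ = zᵢ/(1+V/F(Kᵢ−1)), yᵢ = Kᵢxᵢ:
  A: x = 0.0927, y = 0.2414
  B: x = 0.1243, y = 0.2495
  C: x = 0.2494, y = 0.2969
  D: x = 0.5336, y = 0.2121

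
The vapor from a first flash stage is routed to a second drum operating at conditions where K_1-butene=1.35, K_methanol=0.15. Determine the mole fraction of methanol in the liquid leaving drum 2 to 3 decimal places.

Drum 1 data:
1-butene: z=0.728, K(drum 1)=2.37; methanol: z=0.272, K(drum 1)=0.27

x_methanol (drum 2) = 0.292

Drum 1:
Let ψ₁ = V/F and solve Σ zᵢ(Kᵢ−1)/(1+ψ₁(Kᵢ−1)) = 0.
Check two-phase: ΣzᵢKᵢ = 1.799 > 1 and Σzᵢ/Kᵢ = 1.315 > 1, so g(0) = 0.799 > 0 and g(1) = -0.315 < 0.
Binary case is linear: z₁(K₁−1)(1+ψ₁(K₂−1)) + z₂(K₂−1)(1+ψ₁(K₁−1)) = 0
⇒ ψ₁ = [z₁(K₁−1)+z₂(K₂−1)] / [−(K₁−1)(K₂−1)] = 0.7988/1.0001 = 0.799
Drum-1 compositions:
  1-butene: x = 0.348, y = 0.824
  methanol: x = 0.652, y = 0.176
Drum-2 feed = drum-1 vapor: z₂ = (0.8239, 0.1761).
Drum 2:
Let ψ₂ = V/F and solve Σ zᵢ(Kᵢ−1)/(1+ψ₂(Kᵢ−1)) = 0.
Feasibility: ΣzᵢKᵢ = 1.139, Σzᵢ/Kᵢ = 1.785 — both > 1, two phases present.
Newton–Raphson from ψ₂ = 0.54:
  ψ₂ = 0.540: g = -0.0342, g' = -0.506 → ψ₂ = 0.472
  ψ₂ = 0.472: g = -0.0027, g' = -0.430 → ψ₂ = 0.466
Converged at ψ₂ = 0.466.
  1-butene: x = 0.708, y = 0.956
  methanol: x = 0.292, y = 0.044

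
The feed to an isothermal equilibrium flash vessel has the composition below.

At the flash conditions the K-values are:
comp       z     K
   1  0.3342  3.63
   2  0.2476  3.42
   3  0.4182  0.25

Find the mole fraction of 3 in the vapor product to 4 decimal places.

Material balance + equilibrium reduce to Σ zᵢ(Kᵢ−1)/(1+β(Kᵢ−1)) = 0.
Feasibility: ΣzᵢKᵢ = 2.1645, Σzᵢ/Kᵢ = 1.8373 — both > 1, two phases present.
Newton iteration, β⁰ = 0.5:
  β = 0.5000: g = 0.14896, g' = -1.3304 → β = 0.6120
  β = 0.6120: g = -0.00139, g' = -1.3787 → β = 0.6110
Converged at β = 0.6110.
Compositions from xᵢ = zᵢ/(1+β(Kᵢ−1)), yᵢ = Kᵢxᵢ:
  1: x = 0.1282, y = 0.4654
  2: x = 0.0999, y = 0.3417
  3: x = 0.7719, y = 0.1930

y_3 = 0.1930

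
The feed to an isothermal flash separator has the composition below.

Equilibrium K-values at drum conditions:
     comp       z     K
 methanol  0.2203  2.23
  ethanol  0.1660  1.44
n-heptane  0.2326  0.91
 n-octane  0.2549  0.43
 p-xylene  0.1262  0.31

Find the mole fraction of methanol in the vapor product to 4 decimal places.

Rachford–Rice: g(β) = Σ zᵢ(Kᵢ−1)/(1+β(Kᵢ−1)) = 0.
Feasibility: ΣzᵢKᵢ = 1.0907, Σzᵢ/Kᵢ = 1.4696 — both > 1, two phases present.
Newton iteration, β⁰ = 0.6:
  β = 0.6000: g = -0.17784, g' = -0.4988 → β = 0.2435
  β = 0.2435: g = -0.02027, g' = -0.4240 → β = 0.1957
  β = 0.1957: g = 0.00015, g' = -0.4309 → β = 0.1960
Converged at β = 0.1960.
Compositions from xᵢ = zᵢ/(1+β(Kᵢ−1)), yᵢ = Kᵢxᵢ:
  methanol: x = 0.1775, y = 0.3958
  ethanol: x = 0.1528, y = 0.2201
  n-heptane: x = 0.2368, y = 0.2155
  n-octane: x = 0.2870, y = 0.1234
  p-xylene: x = 0.1459, y = 0.0452

y_methanol = 0.3958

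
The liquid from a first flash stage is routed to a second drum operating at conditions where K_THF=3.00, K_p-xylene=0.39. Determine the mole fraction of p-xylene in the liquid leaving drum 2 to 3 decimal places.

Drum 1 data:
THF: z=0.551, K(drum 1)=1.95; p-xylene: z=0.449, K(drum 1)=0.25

x_p-xylene (drum 2) = 0.766

Drum 1:
Material balance + equilibrium reduce to Σ zᵢ(Kᵢ−1)/(1+ψ₁(Kᵢ−1)) = 0.
Feasibility: ΣzᵢKᵢ = 1.187, Σzᵢ/Kᵢ = 2.079 — both > 1, two phases present.
Binary case is linear: z₁(K₁−1)(1+ψ₁(K₂−1)) + z₂(K₂−1)(1+ψ₁(K₁−1)) = 0
⇒ ψ₁ = [z₁(K₁−1)+z₂(K₂−1)] / [−(K₁−1)(K₂−1)] = 0.1867/0.7125 = 0.262
Drum-1 compositions:
  THF: x = 0.441, y = 0.860
  p-xylene: x = 0.559, y = 0.140
Drum-2 feed = drum-1 liquid: z₂ = (0.4412, 0.5588).
Drum 2:
Rachford–Rice: g(ψ₂) = Σ zᵢ(Kᵢ−1)/(1+ψ₂(Kᵢ−1)) = 0.
g(0) = ΣzᵢKᵢ − 1 = 0.541 and g(1) = 1 − Σzᵢ/Kᵢ = -0.580, so a root lies in (0, 1).
Binary case is linear: z₁(K₁−1)(1+ψ₂(K₂−1)) + z₂(K₂−1)(1+ψ₂(K₁−1)) = 0
⇒ ψ₂ = [z₁(K₁−1)+z₂(K₂−1)] / [−(K₁−1)(K₂−1)] = 0.5415/1.2200 = 0.444
  THF: x = 0.234, y = 0.701
  p-xylene: x = 0.766, y = 0.299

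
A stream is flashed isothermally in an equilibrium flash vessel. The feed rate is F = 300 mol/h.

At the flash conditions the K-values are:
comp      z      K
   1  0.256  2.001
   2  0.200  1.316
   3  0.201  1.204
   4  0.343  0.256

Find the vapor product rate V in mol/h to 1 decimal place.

Material balance + equilibrium reduce to Σ zᵢ(Kᵢ−1)/(1+ψ(Kᵢ−1)) = 0.
Check two-phase: ΣzᵢKᵢ = 1.105 > 1 and Σzᵢ/Kᵢ = 1.787 > 1, so g(0) = 0.105 > 0 and g(1) = -0.787 < 0.
Newton–Raphson from ψ = 0.67:
  ψ = 0.670: g = -0.2672, g' = -0.867 → ψ = 0.362
  ψ = 0.362: g = -0.0661, g' = -0.517 → ψ = 0.234
  ψ = 0.234: g = -0.0033, g' = -0.472 → ψ = 0.227
Converged at ψ = 0.227.
Then V = ψ·F = 0.2268·300 = 68.0 mol/h and L = F − V = 232.0 mol/h.

V = 68.0 mol/h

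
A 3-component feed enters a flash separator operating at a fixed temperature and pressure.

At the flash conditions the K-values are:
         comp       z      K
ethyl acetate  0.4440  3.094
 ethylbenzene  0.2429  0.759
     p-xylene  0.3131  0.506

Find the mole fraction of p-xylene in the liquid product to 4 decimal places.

Let β = V/F and solve Σ zᵢ(Kᵢ−1)/(1+β(Kᵢ−1)) = 0.
g(0) = ΣzᵢKᵢ − 1 = 0.7165 and g(1) = 1 − Σzᵢ/Kᵢ = -0.0823, so a root lies in (0, 1).
Newton iteration, β⁰ = 0.31:
  β = 0.3100: g = 0.31786, g' = -0.8389 → β = 0.6889
  β = 0.6889: g = 0.07597, g' = -0.5222 → β = 0.8344
  β = 0.8344: g = 0.00201, g' = -0.5012 → β = 0.8384
Converged at β = 0.8384.
Compositions from xᵢ = zᵢ/(1+β(Kᵢ−1)), yᵢ = Kᵢxᵢ:
  ethyl acetate: x = 0.1611, y = 0.4985
  ethylbenzene: x = 0.3044, y = 0.2310
  p-xylene: x = 0.5345, y = 0.2704

x_p-xylene = 0.5345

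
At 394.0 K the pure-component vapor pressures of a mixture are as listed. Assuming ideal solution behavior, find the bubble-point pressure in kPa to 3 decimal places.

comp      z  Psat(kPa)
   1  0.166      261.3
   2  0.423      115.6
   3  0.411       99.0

At the bubble point ψ → 0, so ΣzᵢKᵢ = 1 with Kᵢ = Pᵢˢᵃᵗ/P ⇒ P = ΣzᵢPᵢˢᵃᵗ.
P = 0.166·261.3 + 0.423·115.6 + 0.411·99.0 = 132.964 kPa

Pbub = 132.964 kPa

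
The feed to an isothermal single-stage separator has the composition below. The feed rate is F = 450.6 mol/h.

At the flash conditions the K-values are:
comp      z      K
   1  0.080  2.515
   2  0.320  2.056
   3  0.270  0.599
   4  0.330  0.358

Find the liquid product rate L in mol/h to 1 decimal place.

L = 351.7 mol/h

Rachford–Rice: g(ψ) = Σ zᵢ(Kᵢ−1)/(1+ψ(Kᵢ−1)) = 0.
Feasibility: ΣzᵢKᵢ = 1.139, Σzᵢ/Kᵢ = 1.560 — both > 1, two phases present.
Iterate (Newton) starting at ψ = 0.5:
  ψ = 0.500: g = -0.1573, g' = -0.575 → ψ = 0.226
  ψ = 0.226: g = -0.0041, g' = -0.573 → ψ = 0.219
Converged at ψ = 0.219.
Then V = ψ·F = 0.2194·450.6 = 98.9 mol/h and L = F − V = 351.7 mol/h.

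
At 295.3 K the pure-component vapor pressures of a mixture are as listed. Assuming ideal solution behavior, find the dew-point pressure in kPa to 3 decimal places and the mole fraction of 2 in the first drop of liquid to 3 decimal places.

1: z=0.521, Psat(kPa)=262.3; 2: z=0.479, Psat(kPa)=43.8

Pdew = 77.385 kPa, x_2 = 0.846

At the dew point ψ → 1, so Σzᵢ/Kᵢ = 1 with Kᵢ = Pᵢˢᵃᵗ/P ⇒ 1/P = Σzᵢ/Pᵢˢᵃᵗ.
1/P = 0.521/262.3 + 0.479/43.8 = 0.012922 ⇒ P = 77.385 kPa
xᵢ = zᵢP/Pᵢˢᵃᵗ ⇒ x_2 = 0.479·77.385/43.8 = 0.846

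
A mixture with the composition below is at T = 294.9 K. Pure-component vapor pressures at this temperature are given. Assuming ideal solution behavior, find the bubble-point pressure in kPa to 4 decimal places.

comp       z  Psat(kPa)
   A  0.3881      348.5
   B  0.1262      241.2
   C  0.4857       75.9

Pbub = 202.5569 kPa

At the bubble point ψ → 0, so ΣzᵢKᵢ = 1 with Kᵢ = Pᵢˢᵃᵗ/P ⇒ P = ΣzᵢPᵢˢᵃᵗ.
P = 0.3881·348.5 + 0.1262·241.2 + 0.4857·75.9 = 202.5569 kPa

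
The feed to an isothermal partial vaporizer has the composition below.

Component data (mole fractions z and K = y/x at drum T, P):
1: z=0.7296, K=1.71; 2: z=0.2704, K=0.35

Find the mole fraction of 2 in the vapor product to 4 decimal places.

Rachford–Rice: g(β) = Σ zᵢ(Kᵢ−1)/(1+β(Kᵢ−1)) = 0.
Check two-phase: ΣzᵢKᵢ = 1.3423 > 1 and Σzᵢ/Kᵢ = 1.1992 > 1, so g(0) = 0.3423 > 0 and g(1) = -0.1992 < 0.
Binary case is linear: z₁(K₁−1)(1+β(K₂−1)) + z₂(K₂−1)(1+β(K₁−1)) = 0
⇒ β = [z₁(K₁−1)+z₂(K₂−1)] / [−(K₁−1)(K₂−1)] = 0.34226/0.46150 = 0.7416
Compositions from xᵢ = zᵢ/(1+β(Kᵢ−1)), yᵢ = Kᵢxᵢ:
  1: x = 0.4779, y = 0.8173
  2: x = 0.5221, y = 0.1827

y_2 = 0.1827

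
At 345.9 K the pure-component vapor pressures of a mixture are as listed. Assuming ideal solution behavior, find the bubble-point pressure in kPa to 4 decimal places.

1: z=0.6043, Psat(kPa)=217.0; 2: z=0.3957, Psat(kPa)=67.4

At the bubble point ψ → 0, so ΣzᵢKᵢ = 1 with Kᵢ = Pᵢˢᵃᵗ/P ⇒ P = ΣzᵢPᵢˢᵃᵗ.
P = 0.6043·217.0 + 0.3957·67.4 = 157.8033 kPa

Pbub = 157.8033 kPa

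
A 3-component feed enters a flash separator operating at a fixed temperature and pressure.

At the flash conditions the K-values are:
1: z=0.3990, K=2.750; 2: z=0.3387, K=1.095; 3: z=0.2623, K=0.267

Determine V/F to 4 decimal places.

Material balance + equilibrium reduce to Σ zᵢ(Kᵢ−1)/(1+V/F(Kᵢ−1)) = 0.
Check two-phase: ΣzᵢKᵢ = 1.5382 > 1 and Σzᵢ/Kᵢ = 1.4368 > 1, so g(0) = 0.5382 > 0 and g(1) = -0.4368 < 0.
Newton iteration, V/F⁰ = 0.5:
  V/F = 0.5000: g = 0.09962, g' = -0.7015 → V/F = 0.6420
  V/F = 0.6420: g = -0.00402, g' = -0.7765 → V/F = 0.6368
Converged at V/F = 0.6368.

V/F = 0.6368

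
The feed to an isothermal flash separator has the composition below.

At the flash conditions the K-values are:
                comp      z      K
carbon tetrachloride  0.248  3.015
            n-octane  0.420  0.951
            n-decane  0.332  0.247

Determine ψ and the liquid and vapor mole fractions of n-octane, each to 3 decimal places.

ψ = 0.255, x_n-octane = 0.425, y_n-octane = 0.404

Material balance + equilibrium reduce to Σ zᵢ(Kᵢ−1)/(1+ψ(Kᵢ−1)) = 0.
Feasibility: ΣzᵢKᵢ = 1.229, Σzᵢ/Kᵢ = 1.868 — both > 1, two phases present.
Newton iteration, ψ⁰ = 0.51:
  ψ = 0.510: g = -0.1805, g' = -0.742 → ψ = 0.267
  ψ = 0.267: g = -0.0087, g' = -0.722 → ψ = 0.255
Converged at ψ = 0.255.
Compositions from xᵢ = zᵢ/(1+ψ(Kᵢ−1)), yᵢ = Kᵢxᵢ:
  carbon tetrachloride: x = 0.164, y = 0.494
  n-octane: x = 0.425, y = 0.404
  n-decane: x = 0.411, y = 0.101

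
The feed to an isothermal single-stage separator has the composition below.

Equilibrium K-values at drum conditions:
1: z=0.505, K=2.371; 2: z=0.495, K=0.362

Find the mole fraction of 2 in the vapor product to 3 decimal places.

Rachford–Rice: g(V/F) = Σ zᵢ(Kᵢ−1)/(1+V/F(Kᵢ−1)) = 0.
g(0) = ΣzᵢKᵢ − 1 = 0.377 and g(1) = 1 − Σzᵢ/Kᵢ = -0.580, so a root lies in (0, 1).
Binary case is linear: z₁(K₁−1)(1+V/F(K₂−1)) + z₂(K₂−1)(1+V/F(K₁−1)) = 0
⇒ V/F = [z₁(K₁−1)+z₂(K₂−1)] / [−(K₁−1)(K₂−1)] = 0.3765/0.8747 = 0.430
Compositions from xᵢ = zᵢ/(1+V/F(Kᵢ−1)), yᵢ = Kᵢxᵢ:
  1: x = 0.318, y = 0.753
  2: x = 0.682, y = 0.247

y_2 = 0.247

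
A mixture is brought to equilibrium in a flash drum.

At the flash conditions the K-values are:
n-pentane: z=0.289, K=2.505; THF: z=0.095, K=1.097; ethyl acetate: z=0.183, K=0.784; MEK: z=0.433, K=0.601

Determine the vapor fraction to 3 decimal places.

ψ = 0.491

Material balance + equilibrium reduce to Σ zᵢ(Kᵢ−1)/(1+ψ(Kᵢ−1)) = 0.
Check two-phase: ΣzᵢKᵢ = 1.232 > 1 and Σzᵢ/Kᵢ = 1.156 > 1, so g(0) = 0.232 > 0 and g(1) = -0.156 < 0.
Newton–Raphson from ψ = 0.5:
  ψ = 0.500: g = -0.0032, g' = -0.332 → ψ = 0.490
  ψ = 0.490: g = 0.0000, g' = -0.335 → ψ = 0.491
Converged at ψ = 0.491.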